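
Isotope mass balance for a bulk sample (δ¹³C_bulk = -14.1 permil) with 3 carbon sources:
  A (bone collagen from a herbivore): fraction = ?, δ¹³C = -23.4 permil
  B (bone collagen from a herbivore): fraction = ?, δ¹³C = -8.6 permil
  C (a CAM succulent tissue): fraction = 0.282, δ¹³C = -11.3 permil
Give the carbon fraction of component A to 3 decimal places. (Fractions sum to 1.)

0.320

Let f_A and f_B be the unknown fractions; fractions sum to 1 so f_A + f_B = 0.718.
Mass balance: Σ fᵢ·δᵢ = δ_bulk ⇒ f_A·(-23.4) + f_B·(-8.6) = -14.1 − (-3.187) = -10.913
Substitute f_B = 0.718 − f_A:
f_A·(-23.4 − -8.6) = -10.913 − 0.718×(-8.6) = -4.739
f_A = -4.739 / -14.8 = 0.3202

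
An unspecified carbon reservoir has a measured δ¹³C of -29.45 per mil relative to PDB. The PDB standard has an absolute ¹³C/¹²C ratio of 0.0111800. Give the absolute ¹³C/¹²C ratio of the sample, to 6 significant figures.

R_sample = R_standard × (δ¹³C/1000 + 1)
R_sample = 0.0111800 × (-29.45/1000 + 1) = 0.0111800 × 0.970550
R_sample = 0.0108507

0.0108507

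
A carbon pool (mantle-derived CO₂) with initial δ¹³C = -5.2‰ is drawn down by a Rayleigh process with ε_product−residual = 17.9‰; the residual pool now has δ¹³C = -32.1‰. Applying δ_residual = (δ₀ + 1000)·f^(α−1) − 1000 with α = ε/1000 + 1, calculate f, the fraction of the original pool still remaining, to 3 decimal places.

α − 1 = ε/1000 = 0.0179
(δ_res + 1000)/(δ₀ + 1000) = (-32.1 + 1000)/(-5.2 + 1000) = 967.9/994.8 = 0.972959
f = 0.972959^(1/0.0179) = exp(ln(0.972959)/0.0179) = exp(-0.02741/0.0179)
f = exp(-1.5314) = 0.2162

0.216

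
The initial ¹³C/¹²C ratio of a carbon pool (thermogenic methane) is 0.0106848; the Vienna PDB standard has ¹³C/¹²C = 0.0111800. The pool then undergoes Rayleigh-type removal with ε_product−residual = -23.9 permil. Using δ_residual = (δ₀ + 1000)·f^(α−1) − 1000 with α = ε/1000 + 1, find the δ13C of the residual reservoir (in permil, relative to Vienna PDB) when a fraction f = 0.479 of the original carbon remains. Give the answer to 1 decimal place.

-27.3 permil

δ₀ = (0.0106848/0.0111800 − 1)×1000 = (0.955707 − 1)×1000 = -44.293 permil
α − 1 = ε/1000 = -0.0239
f^(α−1) = 0.479^(-0.0239) = 1.017747
δ_res = (-44.293 + 1000) × 1.017747 − 1000 = 972.668 − 1000 = -27.33 permil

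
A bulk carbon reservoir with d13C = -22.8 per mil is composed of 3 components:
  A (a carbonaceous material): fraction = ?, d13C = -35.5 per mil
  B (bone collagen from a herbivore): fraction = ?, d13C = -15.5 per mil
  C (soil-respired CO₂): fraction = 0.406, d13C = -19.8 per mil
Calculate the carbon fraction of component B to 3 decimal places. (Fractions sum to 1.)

0.316

Let f_B and f_A be the unknown fractions; fractions sum to 1 so f_B + f_A = 0.594.
Mass balance: Σ fᵢ·δᵢ = δ_bulk ⇒ f_B·(-15.5) + f_A·(-35.5) = -22.8 − (-8.039) = -14.761
Substitute f_A = 0.594 − f_B:
f_B·(-15.5 − -35.5) = -14.761 − 0.594×(-35.5) = 6.326
f_B = 6.326 / 20.0 = 0.3163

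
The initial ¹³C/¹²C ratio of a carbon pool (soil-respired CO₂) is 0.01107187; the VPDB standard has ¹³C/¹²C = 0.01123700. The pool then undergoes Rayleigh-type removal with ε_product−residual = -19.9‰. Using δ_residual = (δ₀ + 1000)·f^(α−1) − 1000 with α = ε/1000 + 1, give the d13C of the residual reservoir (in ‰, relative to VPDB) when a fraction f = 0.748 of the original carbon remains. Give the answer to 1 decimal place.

δ₀ = (0.01107187/0.01123700 − 1)×1000 = (0.985305 − 1)×1000 = -14.695‰
α − 1 = ε/1000 = -0.0199
f^(α−1) = 0.748^(-0.0199) = 1.005795
δ_res = (-14.695 + 1000) × 1.005795 − 1000 = 991.014 − 1000 = -8.99‰

-9.0‰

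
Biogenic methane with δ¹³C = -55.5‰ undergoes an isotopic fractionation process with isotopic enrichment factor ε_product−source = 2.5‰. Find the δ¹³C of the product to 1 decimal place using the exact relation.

To first order, δ_product ≈ δ_source + ε = -53.0‰.
Exactly, δ_product = (δ_source + 1000)·(ε/1000 + 1) − 1000.
δ_product = (-55.5 + 1000) × (2.5/1000 + 1) − 1000
δ_product = -53.14‰

-53.1‰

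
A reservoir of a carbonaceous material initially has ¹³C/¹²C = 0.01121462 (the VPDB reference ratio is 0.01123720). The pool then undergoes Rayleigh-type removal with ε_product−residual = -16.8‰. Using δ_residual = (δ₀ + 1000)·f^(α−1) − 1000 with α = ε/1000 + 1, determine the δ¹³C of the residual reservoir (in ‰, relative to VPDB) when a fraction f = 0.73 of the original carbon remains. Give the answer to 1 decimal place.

3.3‰

δ₀ = (0.01121462/0.01123720 − 1)×1000 = (0.997991 − 1)×1000 = -2.009‰
α − 1 = ε/1000 = -0.0168
f^(α−1) = 0.73^(-0.0168) = 1.005301
δ_res = (-2.009 + 1000) × 1.005301 − 1000 = 1003.281 − 1000 = 3.28‰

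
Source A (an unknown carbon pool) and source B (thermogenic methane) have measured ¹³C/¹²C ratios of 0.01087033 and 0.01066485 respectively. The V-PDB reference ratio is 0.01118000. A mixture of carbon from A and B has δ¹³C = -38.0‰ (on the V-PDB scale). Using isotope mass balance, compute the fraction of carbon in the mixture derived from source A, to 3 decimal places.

0.440

δ_A = (0.01087033/0.01118000 − 1)×1000 = (0.972301 − 1)×1000 = -27.699‰
δ_B = (0.01066485/0.01118000 − 1)×1000 = (0.953922 − 1)×1000 = -46.078‰
f_A = (δ_mix − δ_B)/(δ_A − δ_B) = (-38.0 − (-46.078))/(-27.699 − (-46.078))
f_A = 8.078 / 18.379 = 0.4395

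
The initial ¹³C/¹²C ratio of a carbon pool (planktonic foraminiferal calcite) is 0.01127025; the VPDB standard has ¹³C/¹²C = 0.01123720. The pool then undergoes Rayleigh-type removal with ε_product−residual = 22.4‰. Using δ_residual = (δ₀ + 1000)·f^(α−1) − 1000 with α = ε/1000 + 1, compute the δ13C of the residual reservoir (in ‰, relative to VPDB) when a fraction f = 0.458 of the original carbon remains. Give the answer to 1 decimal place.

δ₀ = (0.01127025/0.01123720 − 1)×1000 = (1.002941 − 1)×1000 = 2.941‰
α − 1 = ε/1000 = 0.0224
f^(α−1) = 0.458^(0.0224) = 0.982660
δ_res = (2.941 + 1000) × 0.982660 − 1000 = 985.550 − 1000 = -14.45‰

-14.4‰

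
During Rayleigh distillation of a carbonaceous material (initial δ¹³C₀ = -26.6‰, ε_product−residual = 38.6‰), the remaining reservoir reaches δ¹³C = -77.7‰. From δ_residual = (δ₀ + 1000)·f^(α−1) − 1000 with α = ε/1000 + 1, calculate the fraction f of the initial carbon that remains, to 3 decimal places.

0.247

α − 1 = ε/1000 = 0.0386
(δ_res + 1000)/(δ₀ + 1000) = (-77.7 + 1000)/(-26.6 + 1000) = 922.3/973.4 = 0.947504
f = 0.947504^(1/0.0386) = exp(ln(0.947504)/0.0386) = exp(-0.05392/0.0386)
f = exp(-1.3970) = 0.2473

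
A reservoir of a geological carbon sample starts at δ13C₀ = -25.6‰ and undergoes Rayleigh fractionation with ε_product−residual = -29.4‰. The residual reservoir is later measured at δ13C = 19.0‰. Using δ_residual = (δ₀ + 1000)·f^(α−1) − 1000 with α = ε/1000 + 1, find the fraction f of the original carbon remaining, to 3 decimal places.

0.218

α − 1 = ε/1000 = -0.0294
(δ_res + 1000)/(δ₀ + 1000) = (19.0 + 1000)/(-25.6 + 1000) = 1019.0/974.4 = 1.045772
f = 1.045772^(1/-0.0294) = exp(ln(1.045772)/-0.0294) = exp(0.04476/-0.0294)
f = exp(-1.5223) = 0.2182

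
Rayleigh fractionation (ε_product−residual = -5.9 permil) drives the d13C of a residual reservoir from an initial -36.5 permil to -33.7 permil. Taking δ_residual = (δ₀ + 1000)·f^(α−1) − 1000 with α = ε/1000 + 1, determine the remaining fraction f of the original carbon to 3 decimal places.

α − 1 = ε/1000 = -0.0059
(δ_res + 1000)/(δ₀ + 1000) = (-33.7 + 1000)/(-36.5 + 1000) = 966.3/963.5 = 1.002906
f = 1.002906^(1/-0.0059) = exp(ln(1.002906)/-0.0059) = exp(0.00290/-0.0059)
f = exp(-0.4918) = 0.6115

0.612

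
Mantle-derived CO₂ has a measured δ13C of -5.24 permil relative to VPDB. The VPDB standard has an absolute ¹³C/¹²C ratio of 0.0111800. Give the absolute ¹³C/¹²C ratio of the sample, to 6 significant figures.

R_sample = R_standard × (δ13C/1000 + 1)
R_sample = 0.0111800 × (-5.24/1000 + 1) = 0.0111800 × 0.994760
R_sample = 0.0111214

0.0111214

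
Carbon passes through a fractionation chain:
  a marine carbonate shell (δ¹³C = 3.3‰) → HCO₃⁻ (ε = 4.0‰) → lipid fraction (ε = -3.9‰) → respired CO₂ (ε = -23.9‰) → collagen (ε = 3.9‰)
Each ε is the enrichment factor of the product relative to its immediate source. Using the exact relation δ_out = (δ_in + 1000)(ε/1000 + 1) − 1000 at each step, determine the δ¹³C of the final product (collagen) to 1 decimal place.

step 1: δ = (3.30 + 1000)·(4.0/1000 + 1) − 1000 = 7.31‰
step 2: δ = (7.31 + 1000)·(-3.9/1000 + 1) − 1000 = 3.38‰
step 3: δ = (3.38 + 1000)·(-23.9/1000 + 1) − 1000 = -20.60‰
step 4: δ = (-20.60 + 1000)·(3.9/1000 + 1) − 1000 = -16.78‰

-16.8‰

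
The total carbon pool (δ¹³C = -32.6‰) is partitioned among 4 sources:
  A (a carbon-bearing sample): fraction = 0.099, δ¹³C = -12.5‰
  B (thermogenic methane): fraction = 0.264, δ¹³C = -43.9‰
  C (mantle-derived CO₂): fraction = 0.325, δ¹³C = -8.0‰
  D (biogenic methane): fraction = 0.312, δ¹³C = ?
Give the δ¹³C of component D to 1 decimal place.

-55.0‰

Isotope mass balance: δ_bulk = Σ fᵢ·δᵢ.
-32.6 = 0.099×(-12.5) + 0.264×(-43.9) + 0.325×(-8.0) + 0.312×δ_D
0.312·δ_D = -32.6 − (-15.427) = -17.173
δ_D = -17.173 / 0.312 = -55.04‰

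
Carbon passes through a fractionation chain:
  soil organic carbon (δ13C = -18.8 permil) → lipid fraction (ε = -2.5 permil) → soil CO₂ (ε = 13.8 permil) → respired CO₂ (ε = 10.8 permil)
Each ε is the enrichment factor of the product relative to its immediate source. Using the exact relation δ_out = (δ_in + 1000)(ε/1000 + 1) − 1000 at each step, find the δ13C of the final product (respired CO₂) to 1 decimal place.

step 1: δ = (-18.80 + 1000)·(-2.5/1000 + 1) − 1000 = -21.25 permil
step 2: δ = (-21.25 + 1000)·(13.8/1000 + 1) − 1000 = -7.75 permil
step 3: δ = (-7.75 + 1000)·(10.8/1000 + 1) − 1000 = 2.97 permil

3.0 permil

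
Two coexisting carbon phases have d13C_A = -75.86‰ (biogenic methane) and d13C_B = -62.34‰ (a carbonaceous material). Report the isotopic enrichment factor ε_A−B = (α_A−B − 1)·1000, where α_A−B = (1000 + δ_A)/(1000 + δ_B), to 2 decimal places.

-14.42‰

α_A−B = (1000 + -75.86) / (1000 + -62.34) = 924.14 / 937.66 = 0.985581
ε_A−B = (0.985581 − 1) × 1000 = -14.419‰
(The approximation ε ≈ δ_A − δ_B would give -13.52‰.)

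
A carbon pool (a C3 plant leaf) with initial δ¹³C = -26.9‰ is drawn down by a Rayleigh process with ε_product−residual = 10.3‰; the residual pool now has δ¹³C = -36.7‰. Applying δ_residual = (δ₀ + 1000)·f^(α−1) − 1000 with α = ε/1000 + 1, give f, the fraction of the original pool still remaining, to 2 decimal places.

0.37

α − 1 = ε/1000 = 0.0103
(δ_res + 1000)/(δ₀ + 1000) = (-36.7 + 1000)/(-26.9 + 1000) = 963.3/973.1 = 0.989929
f = 0.989929^(1/0.0103) = exp(ln(0.989929)/0.0103) = exp(-0.01012/0.0103)
f = exp(-0.9827) = 0.3743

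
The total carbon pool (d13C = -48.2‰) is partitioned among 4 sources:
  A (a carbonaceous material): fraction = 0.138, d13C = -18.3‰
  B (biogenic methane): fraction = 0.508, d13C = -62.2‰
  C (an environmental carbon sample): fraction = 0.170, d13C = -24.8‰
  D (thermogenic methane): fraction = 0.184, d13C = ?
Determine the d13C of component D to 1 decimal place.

-53.6‰

Isotope mass balance: δ_bulk = Σ fᵢ·δᵢ.
-48.2 = 0.138×(-18.3) + 0.508×(-62.2) + 0.170×(-24.8) + 0.184×δ_D
0.184·δ_D = -48.2 − (-38.339) = -9.861
δ_D = -9.861 / 0.184 = -53.59‰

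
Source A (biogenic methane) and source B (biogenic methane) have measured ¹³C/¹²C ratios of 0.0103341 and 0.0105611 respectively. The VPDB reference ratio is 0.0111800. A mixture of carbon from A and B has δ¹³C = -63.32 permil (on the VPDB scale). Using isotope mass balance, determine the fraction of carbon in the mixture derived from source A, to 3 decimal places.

0.392

δ_A = (0.0103341/0.0111800 − 1)×1000 = (0.924338 − 1)×1000 = -75.662 permil
δ_B = (0.0105611/0.0111800 − 1)×1000 = (0.944642 − 1)×1000 = -55.358 permil
f_A = (δ_mix − δ_B)/(δ_A − δ_B) = (-63.32 − (-55.358))/(-75.662 − (-55.358))
f_A = -7.962 / -20.304 = 0.3921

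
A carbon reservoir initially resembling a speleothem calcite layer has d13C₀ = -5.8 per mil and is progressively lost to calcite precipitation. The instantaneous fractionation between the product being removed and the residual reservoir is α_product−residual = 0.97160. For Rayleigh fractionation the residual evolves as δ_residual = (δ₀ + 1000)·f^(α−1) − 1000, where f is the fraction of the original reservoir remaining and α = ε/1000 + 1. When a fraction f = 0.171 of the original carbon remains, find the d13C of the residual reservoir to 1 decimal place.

45.3 per mil

Rayleigh residual: δ_res = (δ₀ + 1000)·f^(α−1) − 1000
α − 1 = -0.02840
f^(α−1) = 0.171^(-0.02840) = 1.051436
δ_res = (-5.8 + 1000) × 1.051436 − 1000 = 1045.338 − 1000 = 45.34 per mil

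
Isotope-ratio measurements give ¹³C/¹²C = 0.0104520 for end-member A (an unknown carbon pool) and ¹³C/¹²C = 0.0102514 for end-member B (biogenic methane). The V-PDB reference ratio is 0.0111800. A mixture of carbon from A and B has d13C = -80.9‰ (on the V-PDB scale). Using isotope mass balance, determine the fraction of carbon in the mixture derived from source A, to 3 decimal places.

0.120

δ_A = (0.0104520/0.0111800 − 1)×1000 = (0.934884 − 1)×1000 = -65.116‰
δ_B = (0.0102514/0.0111800 − 1)×1000 = (0.916941 − 1)×1000 = -83.059‰
f_A = (δ_mix − δ_B)/(δ_A − δ_B) = (-80.9 − (-83.059))/(-65.116 − (-83.059))
f_A = 2.159 / 17.943 = 0.1203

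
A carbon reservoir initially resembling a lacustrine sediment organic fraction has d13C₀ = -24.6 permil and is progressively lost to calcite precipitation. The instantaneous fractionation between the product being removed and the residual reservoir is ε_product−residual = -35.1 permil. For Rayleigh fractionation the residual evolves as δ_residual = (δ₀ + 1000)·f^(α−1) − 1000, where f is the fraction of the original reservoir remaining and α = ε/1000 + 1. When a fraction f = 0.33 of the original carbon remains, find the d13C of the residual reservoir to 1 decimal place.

Rayleigh residual: δ_res = (δ₀ + 1000)·f^(α−1) − 1000
α = ε/1000 + 1 = 0.96490, so α − 1 = -0.03510
f^(α−1) = 0.33^(-0.03510) = 1.039681
δ_res = (-24.6 + 1000) × 1.039681 − 1000 = 1014.105 − 1000 = 14.10 permil

14.1 permil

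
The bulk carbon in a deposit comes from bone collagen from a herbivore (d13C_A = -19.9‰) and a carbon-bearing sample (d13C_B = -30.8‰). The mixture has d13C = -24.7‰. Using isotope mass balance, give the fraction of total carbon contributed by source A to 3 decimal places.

δ_mix = f_A·δ_A + (1 − f_A)·δ_B  ⇒  f_A = (δ_mix − δ_B)/(δ_A − δ_B)
f_A = (-24.7 − (-30.8)) / (-19.9 − (-30.8))
f_A = 6.1 / 10.9 = 0.5596

0.560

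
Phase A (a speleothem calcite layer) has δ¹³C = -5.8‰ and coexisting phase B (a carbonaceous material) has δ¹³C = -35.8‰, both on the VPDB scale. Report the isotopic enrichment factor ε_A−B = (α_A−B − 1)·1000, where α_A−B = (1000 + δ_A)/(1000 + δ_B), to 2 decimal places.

31.11‰

α_A−B = (1000 + -5.8) / (1000 + -35.8) = 994.2 / 964.2 = 1.031114
ε_A−B = (1.031114 − 1) × 1000 = 31.114‰
(The approximation ε ≈ δ_A − δ_B would give 30.0‰.)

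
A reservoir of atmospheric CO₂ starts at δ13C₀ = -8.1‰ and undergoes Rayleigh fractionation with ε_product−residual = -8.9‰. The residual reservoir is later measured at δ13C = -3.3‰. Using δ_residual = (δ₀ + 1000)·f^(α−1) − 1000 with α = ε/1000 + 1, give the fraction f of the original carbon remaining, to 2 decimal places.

0.58

α − 1 = ε/1000 = -0.0089
(δ_res + 1000)/(δ₀ + 1000) = (-3.3 + 1000)/(-8.1 + 1000) = 996.7/991.9 = 1.004839
f = 1.004839^(1/-0.0089) = exp(ln(1.004839)/-0.0089) = exp(0.00483/-0.0089)
f = exp(-0.5424) = 0.5813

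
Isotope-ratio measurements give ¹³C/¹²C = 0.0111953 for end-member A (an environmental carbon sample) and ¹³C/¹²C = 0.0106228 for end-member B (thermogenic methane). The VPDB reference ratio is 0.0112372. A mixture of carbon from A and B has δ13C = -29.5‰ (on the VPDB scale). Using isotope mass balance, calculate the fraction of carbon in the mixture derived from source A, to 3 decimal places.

0.494

δ_A = (0.0111953/0.0112372 − 1)×1000 = (0.996271 − 1)×1000 = -3.729‰
δ_B = (0.0106228/0.0112372 − 1)×1000 = (0.945324 − 1)×1000 = -54.676‰
f_A = (δ_mix − δ_B)/(δ_A − δ_B) = (-29.5 − (-54.676))/(-3.729 − (-54.676))
f_A = 25.176 / 50.947 = 0.4942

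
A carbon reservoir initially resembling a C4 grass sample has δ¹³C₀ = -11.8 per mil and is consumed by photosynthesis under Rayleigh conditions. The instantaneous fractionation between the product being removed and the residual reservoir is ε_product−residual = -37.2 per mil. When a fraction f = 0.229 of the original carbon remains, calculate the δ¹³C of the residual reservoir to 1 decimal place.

Rayleigh residual: δ_res = (δ₀ + 1000)·f^(α−1) − 1000
α = ε/1000 + 1 = 0.96280, so α − 1 = -0.03720
f^(α−1) = 0.229^(-0.03720) = 1.056365
δ_res = (-11.8 + 1000) × 1.056365 − 1000 = 1043.900 − 1000 = 43.90 per mil

43.9 per mil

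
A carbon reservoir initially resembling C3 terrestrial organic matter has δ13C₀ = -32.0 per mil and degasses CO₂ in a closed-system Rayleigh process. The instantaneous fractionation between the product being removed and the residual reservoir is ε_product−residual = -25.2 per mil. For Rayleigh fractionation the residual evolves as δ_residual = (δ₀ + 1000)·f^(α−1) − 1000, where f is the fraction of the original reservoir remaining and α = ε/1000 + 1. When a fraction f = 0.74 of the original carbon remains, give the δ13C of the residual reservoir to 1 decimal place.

Rayleigh residual: δ_res = (δ₀ + 1000)·f^(α−1) − 1000
α = ε/1000 + 1 = 0.97480, so α − 1 = -0.02520
f^(α−1) = 0.74^(-0.02520) = 1.007617
δ_res = (-32.0 + 1000) × 1.007617 − 1000 = 975.373 − 1000 = -24.63 per mil

-24.6 per mil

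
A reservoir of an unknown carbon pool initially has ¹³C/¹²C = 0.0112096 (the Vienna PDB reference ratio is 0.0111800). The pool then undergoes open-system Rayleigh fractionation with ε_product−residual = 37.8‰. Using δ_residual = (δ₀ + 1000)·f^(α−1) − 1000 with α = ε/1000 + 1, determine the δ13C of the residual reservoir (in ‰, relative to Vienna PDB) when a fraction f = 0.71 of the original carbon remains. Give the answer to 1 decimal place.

δ₀ = (0.0112096/0.0111800 − 1)×1000 = (1.002648 − 1)×1000 = 2.648‰
α − 1 = ε/1000 = 0.0378
f^(α−1) = 0.71^(0.0378) = 0.987137
δ_res = (2.648 + 1000) × 0.987137 − 1000 = 989.751 − 1000 = -10.25‰

-10.2‰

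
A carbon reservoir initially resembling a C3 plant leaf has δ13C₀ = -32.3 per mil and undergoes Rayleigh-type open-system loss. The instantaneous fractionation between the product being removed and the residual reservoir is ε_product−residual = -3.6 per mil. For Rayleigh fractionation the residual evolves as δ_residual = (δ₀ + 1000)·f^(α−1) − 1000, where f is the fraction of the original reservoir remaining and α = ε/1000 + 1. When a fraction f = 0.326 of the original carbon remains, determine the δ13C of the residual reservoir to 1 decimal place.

-28.4 per mil

Rayleigh residual: δ_res = (δ₀ + 1000)·f^(α−1) − 1000
α = ε/1000 + 1 = 0.99640, so α − 1 = -0.00360
f^(α−1) = 0.326^(-0.00360) = 1.004043
δ_res = (-32.3 + 1000) × 1.004043 − 1000 = 971.613 − 1000 = -28.39 per mil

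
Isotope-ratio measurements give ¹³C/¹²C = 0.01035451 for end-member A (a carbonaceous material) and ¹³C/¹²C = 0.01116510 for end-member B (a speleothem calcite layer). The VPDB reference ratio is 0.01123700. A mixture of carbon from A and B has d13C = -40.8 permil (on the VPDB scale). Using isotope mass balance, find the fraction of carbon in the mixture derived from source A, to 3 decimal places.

δ_A = (0.01035451/0.01123700 − 1)×1000 = (0.921466 − 1)×1000 = -78.534 permil
δ_B = (0.01116510/0.01123700 − 1)×1000 = (0.993601 − 1)×1000 = -6.399 permil
f_A = (δ_mix − δ_B)/(δ_A − δ_B) = (-40.8 − (-6.399))/(-78.534 − (-6.399))
f_A = -34.401 / -72.136 = 0.4769

0.477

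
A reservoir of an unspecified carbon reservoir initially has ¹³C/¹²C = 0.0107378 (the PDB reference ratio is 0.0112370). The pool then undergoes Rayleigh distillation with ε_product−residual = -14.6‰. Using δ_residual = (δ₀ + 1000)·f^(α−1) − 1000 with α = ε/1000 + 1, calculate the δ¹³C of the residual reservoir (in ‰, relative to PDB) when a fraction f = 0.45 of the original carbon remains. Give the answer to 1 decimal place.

-33.2‰

δ₀ = (0.0107378/0.0112370 − 1)×1000 = (0.955575 − 1)×1000 = -44.425‰
α − 1 = ε/1000 = -0.0146
f^(α−1) = 0.45^(-0.0146) = 1.011726
δ_res = (-44.425 + 1000) × 1.011726 − 1000 = 966.781 − 1000 = -33.22‰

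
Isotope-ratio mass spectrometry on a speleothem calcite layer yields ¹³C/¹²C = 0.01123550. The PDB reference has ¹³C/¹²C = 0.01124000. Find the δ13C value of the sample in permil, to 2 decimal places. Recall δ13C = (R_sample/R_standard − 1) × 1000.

-0.40 permil

δ13C = (R_sample / R_standard − 1) × 1000
R_sample / R_standard = 0.01123550 / 0.01124000 = 0.999600
δ13C = (0.999600 − 1) × 1000 = -0.400 permil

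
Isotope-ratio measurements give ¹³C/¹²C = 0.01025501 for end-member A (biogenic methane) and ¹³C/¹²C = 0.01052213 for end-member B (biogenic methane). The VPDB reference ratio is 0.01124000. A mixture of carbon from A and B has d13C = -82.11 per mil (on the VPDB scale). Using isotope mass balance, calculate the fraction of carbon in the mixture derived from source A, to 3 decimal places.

δ_A = (0.01025501/0.01124000 − 1)×1000 = (0.912367 − 1)×1000 = -87.633 per mil
δ_B = (0.01052213/0.01124000 − 1)×1000 = (0.936133 − 1)×1000 = -63.867 per mil
f_A = (δ_mix − δ_B)/(δ_A − δ_B) = (-82.11 − (-63.867))/(-87.633 − (-63.867))
f_A = -18.243 / -23.765 = 0.7676

0.768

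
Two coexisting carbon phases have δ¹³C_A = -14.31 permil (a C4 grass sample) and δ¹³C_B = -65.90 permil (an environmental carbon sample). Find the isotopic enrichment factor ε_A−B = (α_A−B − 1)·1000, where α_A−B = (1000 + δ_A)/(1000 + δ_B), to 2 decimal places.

55.23 permil

α_A−B = (1000 + -14.31) / (1000 + -65.90) = 985.69 / 934.10 = 1.055230
ε_A−B = (1.055230 − 1) × 1000 = 55.230 permil
(The approximation ε ≈ δ_A − δ_B would give 51.59 permil.)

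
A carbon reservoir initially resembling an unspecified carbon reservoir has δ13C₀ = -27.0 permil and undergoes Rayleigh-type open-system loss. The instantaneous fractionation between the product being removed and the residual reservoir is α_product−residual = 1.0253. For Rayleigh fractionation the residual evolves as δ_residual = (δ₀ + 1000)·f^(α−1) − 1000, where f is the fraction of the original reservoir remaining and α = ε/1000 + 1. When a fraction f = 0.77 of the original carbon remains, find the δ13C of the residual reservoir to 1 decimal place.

Rayleigh residual: δ_res = (δ₀ + 1000)·f^(α−1) − 1000
α − 1 = 0.02530
f^(α−1) = 0.77^(0.02530) = 0.993409
δ_res = (-27.0 + 1000) × 0.993409 − 1000 = 966.587 − 1000 = -33.41 permil

-33.4 permil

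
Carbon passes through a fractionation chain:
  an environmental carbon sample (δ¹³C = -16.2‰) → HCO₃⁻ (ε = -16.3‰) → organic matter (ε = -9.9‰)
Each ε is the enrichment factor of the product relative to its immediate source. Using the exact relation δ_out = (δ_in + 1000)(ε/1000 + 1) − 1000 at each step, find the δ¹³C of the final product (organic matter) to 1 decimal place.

step 1: δ = (-16.20 + 1000)·(-16.3/1000 + 1) − 1000 = -32.24‰
step 2: δ = (-32.24 + 1000)·(-9.9/1000 + 1) − 1000 = -41.82‰

-41.8‰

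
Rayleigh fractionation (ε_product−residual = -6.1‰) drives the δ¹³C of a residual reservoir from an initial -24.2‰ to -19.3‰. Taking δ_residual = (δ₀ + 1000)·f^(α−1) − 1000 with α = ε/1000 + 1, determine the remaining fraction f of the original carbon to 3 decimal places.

α − 1 = ε/1000 = -0.0061
(δ_res + 1000)/(δ₀ + 1000) = (-19.3 + 1000)/(-24.2 + 1000) = 980.7/975.8 = 1.005022
f = 1.005022^(1/-0.0061) = exp(ln(1.005022)/-0.0061) = exp(0.00501/-0.0061)
f = exp(-0.8211) = 0.4399

0.440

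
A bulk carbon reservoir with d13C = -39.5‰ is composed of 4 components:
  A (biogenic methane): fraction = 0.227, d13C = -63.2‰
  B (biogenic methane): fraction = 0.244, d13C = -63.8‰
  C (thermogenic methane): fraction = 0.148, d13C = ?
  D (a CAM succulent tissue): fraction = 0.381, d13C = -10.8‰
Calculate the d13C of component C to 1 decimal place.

Isotope mass balance: δ_bulk = Σ fᵢ·δᵢ.
-39.5 = 0.227×(-63.2) + 0.244×(-63.8) + 0.148×δ_C + 0.381×(-10.8)
0.148·δ_C = -39.5 − (-34.028) = -5.472
δ_C = -5.472 / 0.148 = -36.97‰

-37.0‰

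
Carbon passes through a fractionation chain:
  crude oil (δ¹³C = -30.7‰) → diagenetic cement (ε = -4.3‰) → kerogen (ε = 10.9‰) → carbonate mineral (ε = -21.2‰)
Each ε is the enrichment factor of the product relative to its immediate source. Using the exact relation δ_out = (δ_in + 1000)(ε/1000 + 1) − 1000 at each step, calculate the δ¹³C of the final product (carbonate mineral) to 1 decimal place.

-45.0‰

step 1: δ = (-30.70 + 1000)·(-4.3/1000 + 1) − 1000 = -34.87‰
step 2: δ = (-34.87 + 1000)·(10.9/1000 + 1) − 1000 = -24.35‰
step 3: δ = (-24.35 + 1000)·(-21.2/1000 + 1) − 1000 = -45.03‰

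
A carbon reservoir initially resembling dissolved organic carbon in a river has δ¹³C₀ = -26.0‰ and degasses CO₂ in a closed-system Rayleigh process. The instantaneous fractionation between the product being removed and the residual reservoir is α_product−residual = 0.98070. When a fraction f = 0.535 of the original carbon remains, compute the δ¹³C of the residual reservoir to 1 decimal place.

Rayleigh residual: δ_res = (δ₀ + 1000)·f^(α−1) − 1000
α − 1 = -0.01930
f^(α−1) = 0.535^(-0.01930) = 1.012145
δ_res = (-26.0 + 1000) × 1.012145 − 1000 = 985.829 − 1000 = -14.17‰

-14.2‰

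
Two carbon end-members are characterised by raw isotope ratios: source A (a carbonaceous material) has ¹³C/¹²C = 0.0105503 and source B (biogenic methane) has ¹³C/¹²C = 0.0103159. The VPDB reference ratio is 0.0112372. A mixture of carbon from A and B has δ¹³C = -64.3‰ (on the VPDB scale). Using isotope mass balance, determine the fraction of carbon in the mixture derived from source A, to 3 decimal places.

0.848

δ_A = (0.0105503/0.0112372 − 1)×1000 = (0.938873 − 1)×1000 = -61.127‰
δ_B = (0.0103159/0.0112372 − 1)×1000 = (0.918013 − 1)×1000 = -81.987‰
f_A = (δ_mix − δ_B)/(δ_A − δ_B) = (-64.3 − (-81.987))/(-61.127 − (-81.987))
f_A = 17.687 / 20.859 = 0.8479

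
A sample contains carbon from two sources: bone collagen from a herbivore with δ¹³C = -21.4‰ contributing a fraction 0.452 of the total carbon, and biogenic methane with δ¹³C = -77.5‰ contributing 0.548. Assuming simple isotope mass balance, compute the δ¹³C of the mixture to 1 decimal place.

-52.1‰

δ_mix = f_A·δ_A + f_B·δ_B
δ_mix = 0.452 × (-21.4) + 0.548 × (-77.5)
δ_mix = -9.67 + -42.47 = -52.14‰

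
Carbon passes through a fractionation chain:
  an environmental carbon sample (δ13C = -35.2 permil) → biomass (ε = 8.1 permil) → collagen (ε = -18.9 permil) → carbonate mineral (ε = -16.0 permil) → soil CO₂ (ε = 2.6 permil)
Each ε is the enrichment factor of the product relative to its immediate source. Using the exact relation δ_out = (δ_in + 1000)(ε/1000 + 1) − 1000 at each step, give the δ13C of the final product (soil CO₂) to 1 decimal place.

-58.6 permil

step 1: δ = (-35.20 + 1000)·(8.1/1000 + 1) − 1000 = -27.39 permil
step 2: δ = (-27.39 + 1000)·(-18.9/1000 + 1) − 1000 = -45.77 permil
step 3: δ = (-45.77 + 1000)·(-16.0/1000 + 1) − 1000 = -61.04 permil
step 4: δ = (-61.04 + 1000)·(2.6/1000 + 1) − 1000 = -58.59 permil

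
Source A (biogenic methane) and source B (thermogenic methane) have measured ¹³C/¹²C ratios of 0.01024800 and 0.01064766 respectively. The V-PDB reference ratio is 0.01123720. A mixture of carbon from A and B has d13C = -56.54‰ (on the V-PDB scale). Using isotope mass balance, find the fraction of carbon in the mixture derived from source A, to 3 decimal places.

δ_A = (0.01024800/0.01123720 − 1)×1000 = (0.911971 − 1)×1000 = -88.029‰
δ_B = (0.01064766/0.01123720 − 1)×1000 = (0.947537 − 1)×1000 = -52.463‰
f_A = (δ_mix − δ_B)/(δ_A − δ_B) = (-56.54 − (-52.463))/(-88.029 − (-52.463))
f_A = -4.077 / -35.566 = 0.1146

0.115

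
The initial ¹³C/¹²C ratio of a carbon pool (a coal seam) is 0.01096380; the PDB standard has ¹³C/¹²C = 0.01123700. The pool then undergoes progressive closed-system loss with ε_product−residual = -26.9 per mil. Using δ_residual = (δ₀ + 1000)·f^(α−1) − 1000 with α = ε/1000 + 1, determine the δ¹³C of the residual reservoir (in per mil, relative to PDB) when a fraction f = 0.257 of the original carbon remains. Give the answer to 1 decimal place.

12.0 per mil

δ₀ = (0.01096380/0.01123700 − 1)×1000 = (0.975687 − 1)×1000 = -24.313 per mil
α − 1 = ε/1000 = -0.0269
f^(α−1) = 0.257^(-0.0269) = 1.037225
δ_res = (-24.313 + 1000) × 1.037225 − 1000 = 1012.007 − 1000 = 12.01 per mil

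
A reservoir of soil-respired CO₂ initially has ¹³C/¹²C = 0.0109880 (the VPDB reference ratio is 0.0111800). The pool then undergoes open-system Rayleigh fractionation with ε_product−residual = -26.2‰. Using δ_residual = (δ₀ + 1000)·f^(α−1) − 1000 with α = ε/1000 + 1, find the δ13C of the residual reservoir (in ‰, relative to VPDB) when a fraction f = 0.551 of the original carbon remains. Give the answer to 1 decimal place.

δ₀ = (0.0109880/0.0111800 − 1)×1000 = (0.982826 − 1)×1000 = -17.174‰
α − 1 = ε/1000 = -0.0262
f^(α−1) = 0.551^(-0.0262) = 1.015738
δ_res = (-17.174 + 1000) × 1.015738 − 1000 = 998.294 − 1000 = -1.71‰

-1.7‰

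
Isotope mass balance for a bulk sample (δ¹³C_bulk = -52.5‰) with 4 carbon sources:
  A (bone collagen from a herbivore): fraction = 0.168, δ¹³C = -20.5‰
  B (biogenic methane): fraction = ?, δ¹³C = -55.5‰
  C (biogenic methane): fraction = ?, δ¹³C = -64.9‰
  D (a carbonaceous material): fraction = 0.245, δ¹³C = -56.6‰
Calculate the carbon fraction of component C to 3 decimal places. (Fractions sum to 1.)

Let f_C and f_B be the unknown fractions; fractions sum to 1 so f_C + f_B = 0.587.
Mass balance: Σ fᵢ·δᵢ = δ_bulk ⇒ f_C·(-64.9) + f_B·(-55.5) = -52.5 − (-17.311) = -35.189
Substitute f_B = 0.587 − f_C:
f_C·(-64.9 − -55.5) = -35.189 − 0.587×(-55.5) = -2.611
f_C = -2.611 / -9.4 = 0.2777

0.278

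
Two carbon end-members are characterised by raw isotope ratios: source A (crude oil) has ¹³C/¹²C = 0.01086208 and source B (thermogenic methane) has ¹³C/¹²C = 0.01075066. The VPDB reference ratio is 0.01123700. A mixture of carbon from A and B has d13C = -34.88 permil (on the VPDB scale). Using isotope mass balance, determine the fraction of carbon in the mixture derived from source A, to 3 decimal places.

0.847

δ_A = (0.01086208/0.01123700 − 1)×1000 = (0.966635 − 1)×1000 = -33.365 permil
δ_B = (0.01075066/0.01123700 − 1)×1000 = (0.956720 − 1)×1000 = -43.280 permil
f_A = (δ_mix − δ_B)/(δ_A − δ_B) = (-34.88 − (-43.280))/(-33.365 − (-43.280))
f_A = 8.400 / 9.915 = 0.8472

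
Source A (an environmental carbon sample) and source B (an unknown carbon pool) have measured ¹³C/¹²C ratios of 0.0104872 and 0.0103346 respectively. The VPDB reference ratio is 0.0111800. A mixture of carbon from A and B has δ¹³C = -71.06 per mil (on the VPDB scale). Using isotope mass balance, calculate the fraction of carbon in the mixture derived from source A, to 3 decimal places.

δ_A = (0.0104872/0.0111800 − 1)×1000 = (0.938032 − 1)×1000 = -61.968 per mil
δ_B = (0.0103346/0.0111800 − 1)×1000 = (0.924383 − 1)×1000 = -75.617 per mil
f_A = (δ_mix − δ_B)/(δ_A − δ_B) = (-71.06 − (-75.617))/(-61.968 − (-75.617))
f_A = 4.557 / 13.649 = 0.3339

0.334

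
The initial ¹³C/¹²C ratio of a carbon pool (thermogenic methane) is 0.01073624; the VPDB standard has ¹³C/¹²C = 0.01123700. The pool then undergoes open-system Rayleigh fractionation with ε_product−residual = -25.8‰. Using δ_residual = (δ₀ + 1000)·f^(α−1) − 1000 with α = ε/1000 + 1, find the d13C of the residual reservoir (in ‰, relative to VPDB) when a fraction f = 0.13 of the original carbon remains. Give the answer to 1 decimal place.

δ₀ = (0.01073624/0.01123700 − 1)×1000 = (0.955437 − 1)×1000 = -44.563‰
α − 1 = ε/1000 = -0.0258
f^(α−1) = 0.13^(-0.0258) = 1.054048
δ_res = (-44.563 + 1000) × 1.054048 − 1000 = 1007.076 − 1000 = 7.08‰

7.1‰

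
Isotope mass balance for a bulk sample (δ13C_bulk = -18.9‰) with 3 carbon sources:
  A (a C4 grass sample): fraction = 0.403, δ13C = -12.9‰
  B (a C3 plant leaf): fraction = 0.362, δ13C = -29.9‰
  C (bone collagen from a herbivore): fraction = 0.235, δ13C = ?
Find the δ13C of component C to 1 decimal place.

Isotope mass balance: δ_bulk = Σ fᵢ·δᵢ.
-18.9 = 0.403×(-12.9) + 0.362×(-29.9) + 0.235×δ_C
0.235·δ_C = -18.9 − (-16.023) = -2.877
δ_C = -2.877 / 0.235 = -12.24‰

-12.2‰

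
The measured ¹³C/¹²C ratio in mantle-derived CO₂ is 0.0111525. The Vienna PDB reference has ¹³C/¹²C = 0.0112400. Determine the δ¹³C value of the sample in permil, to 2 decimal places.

-7.78 permil

δ¹³C = (R_sample / R_standard − 1) × 1000
R_sample / R_standard = 0.0111525 / 0.0112400 = 0.992215
δ¹³C = (0.992215 − 1) × 1000 = -7.785 permil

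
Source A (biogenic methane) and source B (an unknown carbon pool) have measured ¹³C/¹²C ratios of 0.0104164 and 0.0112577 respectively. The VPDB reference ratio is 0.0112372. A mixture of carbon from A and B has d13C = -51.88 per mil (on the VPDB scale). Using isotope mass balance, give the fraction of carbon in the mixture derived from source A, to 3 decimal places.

0.717

δ_A = (0.0104164/0.0112372 − 1)×1000 = (0.926957 − 1)×1000 = -73.043 per mil
δ_B = (0.0112577/0.0112372 − 1)×1000 = (1.001824 − 1)×1000 = 1.824 per mil
f_A = (δ_mix − δ_B)/(δ_A − δ_B) = (-51.88 − (1.824))/(-73.043 − (1.824))
f_A = -53.704 / -74.867 = 0.7173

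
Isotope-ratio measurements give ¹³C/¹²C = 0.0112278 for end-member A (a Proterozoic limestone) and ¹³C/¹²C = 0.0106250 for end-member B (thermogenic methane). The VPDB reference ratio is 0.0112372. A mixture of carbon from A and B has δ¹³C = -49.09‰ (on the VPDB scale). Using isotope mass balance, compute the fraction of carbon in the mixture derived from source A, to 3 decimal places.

0.100

δ_A = (0.0112278/0.0112372 − 1)×1000 = (0.999163 − 1)×1000 = -0.837‰
δ_B = (0.0106250/0.0112372 − 1)×1000 = (0.945520 − 1)×1000 = -54.480‰
f_A = (δ_mix − δ_B)/(δ_A − δ_B) = (-49.09 − (-54.480))/(-0.837 − (-54.480))
f_A = 5.390 / 53.643 = 0.1005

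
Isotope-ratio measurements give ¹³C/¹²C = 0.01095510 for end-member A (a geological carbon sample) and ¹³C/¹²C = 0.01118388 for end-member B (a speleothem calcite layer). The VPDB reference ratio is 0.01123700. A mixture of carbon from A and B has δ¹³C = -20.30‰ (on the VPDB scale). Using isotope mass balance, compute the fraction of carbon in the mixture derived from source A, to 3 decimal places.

δ_A = (0.01095510/0.01123700 − 1)×1000 = (0.974913 − 1)×1000 = -25.087‰
δ_B = (0.01118388/0.01123700 − 1)×1000 = (0.995273 − 1)×1000 = -4.727‰
f_A = (δ_mix − δ_B)/(δ_A − δ_B) = (-20.30 − (-4.727))/(-25.087 − (-4.727))
f_A = -15.573 / -20.360 = 0.7649

0.765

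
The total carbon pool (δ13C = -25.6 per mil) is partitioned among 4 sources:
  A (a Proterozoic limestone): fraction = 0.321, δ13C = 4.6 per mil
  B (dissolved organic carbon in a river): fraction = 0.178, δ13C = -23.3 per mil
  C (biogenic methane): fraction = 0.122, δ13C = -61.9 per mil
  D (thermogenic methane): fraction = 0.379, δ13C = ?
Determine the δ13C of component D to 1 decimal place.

Isotope mass balance: δ_bulk = Σ fᵢ·δᵢ.
-25.6 = 0.321×(4.6) + 0.178×(-23.3) + 0.122×(-61.9) + 0.379×δ_D
0.379·δ_D = -25.6 − (-10.223) = -15.377
δ_D = -15.377 / 0.379 = -40.57 per mil

-40.6 per mil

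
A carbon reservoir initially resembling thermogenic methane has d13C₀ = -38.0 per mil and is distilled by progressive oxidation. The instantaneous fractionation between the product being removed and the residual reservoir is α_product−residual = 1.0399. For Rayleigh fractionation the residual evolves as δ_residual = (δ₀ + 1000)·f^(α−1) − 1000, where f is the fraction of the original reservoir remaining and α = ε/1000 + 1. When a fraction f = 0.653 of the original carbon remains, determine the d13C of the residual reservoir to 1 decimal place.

-54.2 per mil

Rayleigh residual: δ_res = (δ₀ + 1000)·f^(α−1) − 1000
α − 1 = 0.03990
f^(α−1) = 0.653^(0.03990) = 0.983139
δ_res = (-38.0 + 1000) × 0.983139 − 1000 = 945.780 − 1000 = -54.22 per mil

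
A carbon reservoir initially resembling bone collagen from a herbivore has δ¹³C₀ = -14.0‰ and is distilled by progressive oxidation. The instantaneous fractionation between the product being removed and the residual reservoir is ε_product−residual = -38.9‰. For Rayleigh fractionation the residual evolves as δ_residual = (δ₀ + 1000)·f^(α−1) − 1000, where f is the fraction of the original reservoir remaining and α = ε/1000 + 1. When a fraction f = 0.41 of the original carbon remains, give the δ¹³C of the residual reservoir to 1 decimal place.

Rayleigh residual: δ_res = (δ₀ + 1000)·f^(α−1) − 1000
α = ε/1000 + 1 = 0.96110, so α − 1 = -0.03890
f^(α−1) = 0.41^(-0.03890) = 1.035292
δ_res = (-14.0 + 1000) × 1.035292 − 1000 = 1020.798 − 1000 = 20.80‰

20.8‰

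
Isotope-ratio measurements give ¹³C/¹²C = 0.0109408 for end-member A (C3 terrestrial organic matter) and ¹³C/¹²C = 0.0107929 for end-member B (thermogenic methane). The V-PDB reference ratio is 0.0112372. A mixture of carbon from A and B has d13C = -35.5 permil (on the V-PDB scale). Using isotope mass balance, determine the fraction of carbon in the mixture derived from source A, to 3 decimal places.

δ_A = (0.0109408/0.0112372 − 1)×1000 = (0.973623 − 1)×1000 = -26.377 permil
δ_B = (0.0107929/0.0112372 − 1)×1000 = (0.960462 − 1)×1000 = -39.538 permil
f_A = (δ_mix − δ_B)/(δ_A − δ_B) = (-35.5 − (-39.538))/(-26.377 − (-39.538))
f_A = 4.038 / 13.162 = 0.3068

0.307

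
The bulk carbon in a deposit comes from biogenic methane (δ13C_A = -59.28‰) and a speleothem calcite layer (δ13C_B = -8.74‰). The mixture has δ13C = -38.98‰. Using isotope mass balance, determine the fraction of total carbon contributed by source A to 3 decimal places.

δ_mix = f_A·δ_A + (1 − f_A)·δ_B  ⇒  f_A = (δ_mix − δ_B)/(δ_A − δ_B)
f_A = (-38.98 − (-8.74)) / (-59.28 − (-8.74))
f_A = -30.24 / -50.54 = 0.5983

0.598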